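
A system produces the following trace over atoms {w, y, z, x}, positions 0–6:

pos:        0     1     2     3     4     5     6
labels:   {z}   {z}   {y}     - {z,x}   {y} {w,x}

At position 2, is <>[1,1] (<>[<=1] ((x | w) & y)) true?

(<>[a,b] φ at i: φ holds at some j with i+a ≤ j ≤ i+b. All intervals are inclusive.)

False

Check <>[<=1] ((x | w) & y) at each j in [3,3]:
  j=3: fails (none in [3,4])
No position in the window satisfies it → formula fails.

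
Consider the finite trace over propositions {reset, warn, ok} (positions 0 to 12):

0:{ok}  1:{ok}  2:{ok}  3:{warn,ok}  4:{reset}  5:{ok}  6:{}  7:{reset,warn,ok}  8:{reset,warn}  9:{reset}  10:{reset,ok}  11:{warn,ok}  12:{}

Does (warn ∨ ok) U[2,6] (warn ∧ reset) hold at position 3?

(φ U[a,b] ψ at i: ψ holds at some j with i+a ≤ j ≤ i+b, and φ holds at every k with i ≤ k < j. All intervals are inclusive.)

Does not hold

Need some j in [5,9] with (warn ∧ reset), and (warn ∨ ok) at every k in [3,j-1].
  j=5: (warn ∧ reset) false.
  j=6: (warn ∧ reset) false.
  j=7: (warn ∧ reset) holds, but (warn ∨ ok) fails at k=4 → not this j.
  j=8: (warn ∧ reset) holds, but (warn ∨ ok) fails at k=4 → not this j.
  j=9: (warn ∧ reset) false.
No j in the window works → until fails.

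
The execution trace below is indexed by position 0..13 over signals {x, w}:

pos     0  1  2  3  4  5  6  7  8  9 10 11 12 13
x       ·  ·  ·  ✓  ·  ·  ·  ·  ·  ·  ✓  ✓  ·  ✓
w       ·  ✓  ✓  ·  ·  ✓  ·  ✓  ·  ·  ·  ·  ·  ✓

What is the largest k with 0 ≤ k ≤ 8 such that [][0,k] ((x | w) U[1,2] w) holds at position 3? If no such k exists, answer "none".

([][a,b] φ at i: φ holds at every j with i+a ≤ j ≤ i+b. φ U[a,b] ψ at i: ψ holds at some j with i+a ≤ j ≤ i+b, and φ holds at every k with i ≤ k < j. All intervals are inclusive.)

none

((x | w) U[1,2] w) must hold from j=3 onward; find where it first fails.
  j=3: fails → no k works.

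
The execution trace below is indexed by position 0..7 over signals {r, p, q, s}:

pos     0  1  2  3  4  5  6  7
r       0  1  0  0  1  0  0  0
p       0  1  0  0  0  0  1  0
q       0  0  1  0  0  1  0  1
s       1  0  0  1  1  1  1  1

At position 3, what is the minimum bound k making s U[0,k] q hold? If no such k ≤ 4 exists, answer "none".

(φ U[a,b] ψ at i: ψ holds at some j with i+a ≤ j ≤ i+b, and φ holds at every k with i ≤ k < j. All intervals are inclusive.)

2

Need earliest j ≥ 3 with q, and s at every k in [3,j-1].
  j=3: rhs fails.
  j=4: rhs fails.
  j=5: rhs holds; lhs holds on [3,4]. k = 2.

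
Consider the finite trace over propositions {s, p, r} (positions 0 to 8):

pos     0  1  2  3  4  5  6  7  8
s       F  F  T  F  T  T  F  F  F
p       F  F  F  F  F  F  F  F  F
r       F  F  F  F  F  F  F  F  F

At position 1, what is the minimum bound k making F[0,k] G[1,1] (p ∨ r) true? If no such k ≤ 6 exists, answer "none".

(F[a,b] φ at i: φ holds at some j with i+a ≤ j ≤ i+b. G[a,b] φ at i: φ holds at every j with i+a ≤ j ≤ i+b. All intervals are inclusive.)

Scan j = 1,2,… for G[1,1] (p ∨ r):
  j=1: fails
  j=2: fails
  j=3: fails
  j=4: fails
  j=5: fails
  j=6: fails
  j=7: fails
No j in [1,7] satisfies it → none.

none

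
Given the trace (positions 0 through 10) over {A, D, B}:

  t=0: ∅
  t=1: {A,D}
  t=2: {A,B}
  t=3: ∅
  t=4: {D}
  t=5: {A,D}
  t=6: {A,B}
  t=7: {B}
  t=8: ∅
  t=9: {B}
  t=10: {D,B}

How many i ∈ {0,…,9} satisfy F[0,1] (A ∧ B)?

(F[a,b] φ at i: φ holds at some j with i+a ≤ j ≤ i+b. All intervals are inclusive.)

Evaluate at each i in [0,9]:
  i=0: ✗ (none in [0,1])
  i=1: ✓ (witness j=2)
  i=2: ✓ (witness j=2)
  i=3: ✗ (none in [3,4])
  i=4: ✗ (none in [4,5])
  i=5: ✓ (witness j=6)
  i=6: ✓ (witness j=6)
  i=7: ✗ (none in [7,8])
  i=8: ✗ (none in [8,9])
  i=9: ✗ (none in [9,10])
Positions where it holds: {1, 2, 5, 6} → 4.

4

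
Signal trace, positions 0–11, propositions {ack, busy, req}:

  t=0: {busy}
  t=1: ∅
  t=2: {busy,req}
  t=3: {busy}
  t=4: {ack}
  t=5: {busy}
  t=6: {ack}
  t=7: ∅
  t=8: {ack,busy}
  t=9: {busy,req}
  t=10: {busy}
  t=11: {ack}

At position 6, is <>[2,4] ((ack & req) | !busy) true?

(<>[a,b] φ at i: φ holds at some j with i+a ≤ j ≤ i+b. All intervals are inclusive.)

No

Check ((ack & req) | !busy) at each j in [8,10]:
  j=8: false
  j=9: false
  j=10: false
No position in the window satisfies it → formula fails.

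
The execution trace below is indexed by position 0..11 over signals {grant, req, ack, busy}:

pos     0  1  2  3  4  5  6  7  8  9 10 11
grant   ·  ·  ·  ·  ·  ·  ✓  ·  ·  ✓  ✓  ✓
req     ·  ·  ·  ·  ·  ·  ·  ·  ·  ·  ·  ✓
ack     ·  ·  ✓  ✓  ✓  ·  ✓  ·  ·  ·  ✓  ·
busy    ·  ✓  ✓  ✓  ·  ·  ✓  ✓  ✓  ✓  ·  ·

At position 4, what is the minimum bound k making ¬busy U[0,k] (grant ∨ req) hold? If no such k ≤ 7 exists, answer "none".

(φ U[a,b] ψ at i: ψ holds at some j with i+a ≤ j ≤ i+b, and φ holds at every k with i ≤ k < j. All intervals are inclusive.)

2

Need earliest j ≥ 4 with (grant ∨ req), and ¬busy at every k in [4,j-1].
  j=4: rhs fails.
  j=5: rhs fails.
  j=6: rhs holds; lhs holds on [4,5]. k = 2.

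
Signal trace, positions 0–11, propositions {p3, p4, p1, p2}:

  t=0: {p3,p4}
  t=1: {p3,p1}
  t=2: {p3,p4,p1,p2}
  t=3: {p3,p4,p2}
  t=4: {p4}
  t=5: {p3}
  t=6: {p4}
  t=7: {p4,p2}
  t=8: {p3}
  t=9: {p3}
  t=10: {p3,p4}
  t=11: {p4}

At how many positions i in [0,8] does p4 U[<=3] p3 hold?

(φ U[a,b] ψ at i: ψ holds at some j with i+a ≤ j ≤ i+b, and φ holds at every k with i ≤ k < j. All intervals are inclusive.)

9

Evaluate at each i in [0,8]:
  i=0: ✓ (rhs at j=0)
  i=1: ✓ (rhs at j=1)
  i=2: ✓ (rhs at j=2)
  i=3: ✓ (rhs at j=3)
  i=4: ✓ (rhs at j=5; lhs holds on [4,4])
  i=5: ✓ (rhs at j=5)
  i=6: ✓ (rhs at j=8; lhs holds on [6,7])
  i=7: ✓ (rhs at j=8; lhs holds on [7,7])
  i=8: ✓ (rhs at j=8)
Positions where it holds: {0, 1, 2, 3, 4, 5, 6, 7, 8} → 9.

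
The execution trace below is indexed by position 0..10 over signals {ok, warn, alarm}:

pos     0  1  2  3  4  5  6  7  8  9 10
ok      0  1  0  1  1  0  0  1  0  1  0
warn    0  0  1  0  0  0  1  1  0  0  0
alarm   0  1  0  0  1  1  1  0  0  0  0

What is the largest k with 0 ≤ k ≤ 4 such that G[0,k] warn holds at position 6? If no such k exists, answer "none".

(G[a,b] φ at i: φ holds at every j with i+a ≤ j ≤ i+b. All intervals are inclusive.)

1

warn must hold from j=6 onward; find where it first fails.
  j=6: holds
  j=7: holds
  j=8: fails
Holds on [6,7], so largest k = 1.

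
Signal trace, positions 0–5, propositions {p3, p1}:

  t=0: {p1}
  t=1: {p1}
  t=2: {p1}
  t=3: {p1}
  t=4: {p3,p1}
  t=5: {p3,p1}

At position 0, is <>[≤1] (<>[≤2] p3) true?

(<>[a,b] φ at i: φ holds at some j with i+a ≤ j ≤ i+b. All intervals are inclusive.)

No

Check <>[≤2] p3 at each j in [0,1]:
  j=0: fails (none in [0,2])
  j=1: fails (none in [1,3])
No position in the window satisfies it → formula fails.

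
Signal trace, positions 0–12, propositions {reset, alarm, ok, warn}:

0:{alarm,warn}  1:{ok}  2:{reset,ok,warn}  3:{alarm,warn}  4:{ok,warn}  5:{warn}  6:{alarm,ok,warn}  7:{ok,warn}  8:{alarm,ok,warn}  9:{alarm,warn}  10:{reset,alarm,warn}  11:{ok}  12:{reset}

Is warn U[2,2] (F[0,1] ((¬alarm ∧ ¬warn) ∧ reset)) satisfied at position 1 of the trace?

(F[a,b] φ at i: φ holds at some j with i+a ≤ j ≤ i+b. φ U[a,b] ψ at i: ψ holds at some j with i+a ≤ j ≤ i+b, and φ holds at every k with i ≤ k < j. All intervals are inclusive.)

Need some j in [3,3] with F[0,1] ((¬alarm ∧ ¬warn) ∧ reset), and warn at every k in [1,j-1].
  j=3: F[0,1] ((¬alarm ∧ ¬warn) ∧ reset) — fails (none in [3,4]).
No j in the window works → until fails.

False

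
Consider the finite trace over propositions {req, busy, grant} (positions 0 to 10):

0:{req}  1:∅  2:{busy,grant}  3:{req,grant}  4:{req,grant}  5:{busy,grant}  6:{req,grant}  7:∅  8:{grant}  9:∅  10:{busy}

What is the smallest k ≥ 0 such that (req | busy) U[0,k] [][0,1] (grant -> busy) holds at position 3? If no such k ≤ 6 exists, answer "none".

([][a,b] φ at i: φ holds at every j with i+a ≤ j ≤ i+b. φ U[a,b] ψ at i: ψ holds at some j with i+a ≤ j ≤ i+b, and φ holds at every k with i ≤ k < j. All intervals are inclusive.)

none

Need earliest j ≥ 3 with [][0,1] (grant -> busy), and (req | busy) at every k in [3,j-1].
  j=3: rhs fails.
  j=4: rhs fails.
  j=5: rhs fails.
  j=6: rhs fails.
  j=7: rhs fails.
  j=8: rhs fails.
  j=9: rhs holds but lhs fails at k=7.
No witness within the range → none.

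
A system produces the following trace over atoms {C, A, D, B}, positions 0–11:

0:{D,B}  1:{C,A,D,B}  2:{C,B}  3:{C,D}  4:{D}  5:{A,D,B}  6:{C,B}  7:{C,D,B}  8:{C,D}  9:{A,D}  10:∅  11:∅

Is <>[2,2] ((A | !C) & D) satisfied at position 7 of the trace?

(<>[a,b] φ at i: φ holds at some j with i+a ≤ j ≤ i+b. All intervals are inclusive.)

Check ((A | !C) & D) at each j in [9,9]:
  j=9: true
Found at j=9 → formula holds.

Holds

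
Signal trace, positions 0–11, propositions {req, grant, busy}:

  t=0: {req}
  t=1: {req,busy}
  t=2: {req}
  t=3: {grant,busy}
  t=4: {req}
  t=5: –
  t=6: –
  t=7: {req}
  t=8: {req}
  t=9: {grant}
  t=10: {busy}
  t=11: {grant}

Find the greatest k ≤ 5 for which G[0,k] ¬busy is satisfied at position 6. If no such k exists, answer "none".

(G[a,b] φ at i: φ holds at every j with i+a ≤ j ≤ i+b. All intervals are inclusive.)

¬busy must hold from j=6 onward; find where it first fails.
  j=6: holds
  j=7: holds
  j=8: holds
  j=9: holds
  j=10: fails
Holds on [6,9], so largest k = 3.

3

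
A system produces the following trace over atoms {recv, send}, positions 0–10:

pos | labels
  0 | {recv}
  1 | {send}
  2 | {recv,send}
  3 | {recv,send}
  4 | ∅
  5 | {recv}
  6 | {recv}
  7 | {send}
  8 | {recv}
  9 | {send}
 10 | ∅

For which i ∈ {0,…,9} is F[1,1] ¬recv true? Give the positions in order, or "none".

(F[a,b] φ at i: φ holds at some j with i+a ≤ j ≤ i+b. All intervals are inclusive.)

0, 3, 6, 8, 9

Evaluate at each i in [0,9]:
  i=0: ✓ (witness j=1)
  i=1: ✗ (none in [2,2])
  i=2: ✗ (none in [3,3])
  i=3: ✓ (witness j=4)
  i=4: ✗ (none in [5,5])
  i=5: ✗ (none in [6,6])
  i=6: ✓ (witness j=7)
  i=7: ✗ (none in [8,8])
  i=8: ✓ (witness j=9)
  i=9: ✓ (witness j=10)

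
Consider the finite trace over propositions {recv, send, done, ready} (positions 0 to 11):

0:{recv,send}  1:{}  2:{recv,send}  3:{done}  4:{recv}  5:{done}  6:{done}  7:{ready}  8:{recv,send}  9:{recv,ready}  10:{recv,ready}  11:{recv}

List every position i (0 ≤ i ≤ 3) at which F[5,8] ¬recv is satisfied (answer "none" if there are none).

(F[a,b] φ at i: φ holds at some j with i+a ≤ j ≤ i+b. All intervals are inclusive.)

0, 1, 2

Evaluate at each i in [0,3]:
  i=0: ✓ (witness j=5)
  i=1: ✓ (witness j=6)
  i=2: ✓ (witness j=7)
  i=3: ✗ (none in [8,11])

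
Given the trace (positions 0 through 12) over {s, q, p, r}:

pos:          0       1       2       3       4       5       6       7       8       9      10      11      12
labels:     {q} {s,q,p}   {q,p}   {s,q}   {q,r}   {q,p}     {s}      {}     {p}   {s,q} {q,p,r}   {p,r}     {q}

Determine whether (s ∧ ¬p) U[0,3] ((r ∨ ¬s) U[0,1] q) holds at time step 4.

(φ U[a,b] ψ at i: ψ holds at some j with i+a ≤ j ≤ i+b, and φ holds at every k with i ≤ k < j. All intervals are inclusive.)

True

Need some j in [4,7] with ((r ∨ ¬s) U[0,1] q), and (s ∧ ¬p) at every k in [4,j-1].
  j=4: ((r ∨ ¬s) U[0,1] q) holds; no prefix to check → satisfied.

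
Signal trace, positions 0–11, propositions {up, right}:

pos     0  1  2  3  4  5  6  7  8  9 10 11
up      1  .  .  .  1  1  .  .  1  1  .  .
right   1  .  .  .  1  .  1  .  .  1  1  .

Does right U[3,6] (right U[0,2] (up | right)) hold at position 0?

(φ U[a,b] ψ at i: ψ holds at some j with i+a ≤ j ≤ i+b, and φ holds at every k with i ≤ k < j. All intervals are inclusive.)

Need some j in [3,6] with (right U[0,2] (up | right)), and right at every k in [0,j-1].
  j=3: (right U[0,2] (up | right)) — fails.
  j=4: (right U[0,2] (up | right)) holds, but right fails at k=1 → not this j.
  j=5: (right U[0,2] (up | right)) holds, but right fails at k=1 → not this j.
  j=6: (right U[0,2] (up | right)) holds, but right fails at k=1 → not this j.
No j in the window works → until fails.

False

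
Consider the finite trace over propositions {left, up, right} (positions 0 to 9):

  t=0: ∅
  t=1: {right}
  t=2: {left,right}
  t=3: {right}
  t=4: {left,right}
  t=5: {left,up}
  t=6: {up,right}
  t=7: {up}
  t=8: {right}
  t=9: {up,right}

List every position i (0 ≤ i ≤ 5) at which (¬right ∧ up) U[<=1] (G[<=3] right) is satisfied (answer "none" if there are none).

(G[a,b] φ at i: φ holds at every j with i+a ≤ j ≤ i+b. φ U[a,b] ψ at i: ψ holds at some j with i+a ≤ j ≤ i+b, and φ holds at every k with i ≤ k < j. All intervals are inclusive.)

1

Evaluate at each i in [0,5]:
  i=0: ✗ (lhs fails at k=0 before rhs at j=1)
  i=1: ✓ (rhs at j=1)
  i=2: ✗ (no rhs in [2,3])
  i=3: ✗ (no rhs in [3,4])
  i=4: ✗ (no rhs in [4,5])
  i=5: ✗ (no rhs in [5,6])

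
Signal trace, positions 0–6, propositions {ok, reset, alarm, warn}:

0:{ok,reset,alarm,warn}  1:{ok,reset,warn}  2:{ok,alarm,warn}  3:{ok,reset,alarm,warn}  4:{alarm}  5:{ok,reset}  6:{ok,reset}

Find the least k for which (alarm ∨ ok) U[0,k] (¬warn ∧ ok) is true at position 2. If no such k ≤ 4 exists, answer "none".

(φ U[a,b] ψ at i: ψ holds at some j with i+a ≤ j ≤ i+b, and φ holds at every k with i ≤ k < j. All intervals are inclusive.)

3

Need earliest j ≥ 2 with (¬warn ∧ ok), and (alarm ∨ ok) at every k in [2,j-1].
  j=2: rhs fails.
  j=3: rhs fails.
  j=4: rhs fails.
  j=5: rhs holds; lhs holds on [2,4]. k = 3.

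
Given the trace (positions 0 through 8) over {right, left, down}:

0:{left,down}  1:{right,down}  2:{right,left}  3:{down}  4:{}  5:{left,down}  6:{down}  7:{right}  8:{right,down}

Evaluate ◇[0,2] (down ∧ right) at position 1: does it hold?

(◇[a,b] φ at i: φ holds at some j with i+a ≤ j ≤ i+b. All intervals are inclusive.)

Check (down ∧ right) at each j in [1,3]:
  j=1: true
  j=2: false
  j=3: false
Found at j=1 → formula holds.

Yes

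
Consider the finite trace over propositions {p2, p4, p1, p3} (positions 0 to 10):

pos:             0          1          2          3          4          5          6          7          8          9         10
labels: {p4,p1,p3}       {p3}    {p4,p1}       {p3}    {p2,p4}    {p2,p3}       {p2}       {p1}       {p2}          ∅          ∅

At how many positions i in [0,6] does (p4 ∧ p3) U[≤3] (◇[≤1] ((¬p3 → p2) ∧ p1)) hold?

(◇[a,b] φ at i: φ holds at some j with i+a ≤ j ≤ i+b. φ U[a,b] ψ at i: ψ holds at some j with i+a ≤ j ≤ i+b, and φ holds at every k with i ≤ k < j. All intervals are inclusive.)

1

Evaluate at each i in [0,6]:
  i=0: ✓ (rhs at j=0)
  i=1: ✗ (no rhs in [1,4])
  i=2: ✗ (no rhs in [2,5])
  i=3: ✗ (no rhs in [3,6])
  i=4: ✗ (no rhs in [4,7])
  i=5: ✗ (no rhs in [5,8])
  i=6: ✗ (no rhs in [6,9])
Positions where it holds: {0} → 1.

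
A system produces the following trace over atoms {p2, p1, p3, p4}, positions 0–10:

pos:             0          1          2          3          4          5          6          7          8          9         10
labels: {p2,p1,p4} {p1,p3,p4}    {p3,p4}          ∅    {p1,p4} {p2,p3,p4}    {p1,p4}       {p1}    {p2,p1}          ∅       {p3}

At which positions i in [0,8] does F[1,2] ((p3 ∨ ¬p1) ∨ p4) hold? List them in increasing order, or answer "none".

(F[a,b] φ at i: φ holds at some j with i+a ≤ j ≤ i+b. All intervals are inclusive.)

0, 1, 2, 3, 4, 5, 7, 8

Evaluate at each i in [0,8]:
  i=0: ✓ (witness j=1)
  i=1: ✓ (witness j=2)
  i=2: ✓ (witness j=3)
  i=3: ✓ (witness j=4)
  i=4: ✓ (witness j=5)
  i=5: ✓ (witness j=6)
  i=6: ✗ (none in [7,8])
  i=7: ✓ (witness j=9)
  i=8: ✓ (witness j=9)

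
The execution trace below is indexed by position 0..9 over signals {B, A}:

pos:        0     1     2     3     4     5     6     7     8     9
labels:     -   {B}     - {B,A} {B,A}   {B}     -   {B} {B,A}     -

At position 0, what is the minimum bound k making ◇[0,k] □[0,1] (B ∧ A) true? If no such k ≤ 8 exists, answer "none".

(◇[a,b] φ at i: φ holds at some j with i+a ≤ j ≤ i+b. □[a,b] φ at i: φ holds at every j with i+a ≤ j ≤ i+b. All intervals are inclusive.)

Scan j = 0,1,… for □[0,1] (B ∧ A):
  j=0: fails
  j=1: fails
  j=2: fails
  j=3: holds
First hit at j=3, so smallest k = 3-0 = 3.

3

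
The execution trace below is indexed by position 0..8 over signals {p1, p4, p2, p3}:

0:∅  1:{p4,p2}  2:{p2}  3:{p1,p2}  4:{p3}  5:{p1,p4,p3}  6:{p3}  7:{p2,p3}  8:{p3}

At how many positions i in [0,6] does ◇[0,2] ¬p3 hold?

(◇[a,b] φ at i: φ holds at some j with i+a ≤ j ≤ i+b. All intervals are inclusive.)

4

Evaluate at each i in [0,6]:
  i=0: ✓ (witness j=0)
  i=1: ✓ (witness j=1)
  i=2: ✓ (witness j=2)
  i=3: ✓ (witness j=3)
  i=4: ✗ (none in [4,6])
  i=5: ✗ (none in [5,7])
  i=6: ✗ (none in [6,8])
Positions where it holds: {0, 1, 2, 3} → 4.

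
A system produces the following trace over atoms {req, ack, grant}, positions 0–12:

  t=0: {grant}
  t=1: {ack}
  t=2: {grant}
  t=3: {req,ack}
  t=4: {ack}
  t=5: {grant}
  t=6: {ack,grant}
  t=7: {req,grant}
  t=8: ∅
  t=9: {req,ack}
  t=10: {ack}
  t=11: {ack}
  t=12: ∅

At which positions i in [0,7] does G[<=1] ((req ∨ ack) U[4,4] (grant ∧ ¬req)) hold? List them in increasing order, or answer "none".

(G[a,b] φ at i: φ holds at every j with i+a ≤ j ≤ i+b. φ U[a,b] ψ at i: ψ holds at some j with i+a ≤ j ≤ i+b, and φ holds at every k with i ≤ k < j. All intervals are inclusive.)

none

Evaluate at each i in [0,7]:
  i=0: ✗ (fails at j=0)
  i=1: ✗ (fails at j=1)
  i=2: ✗ (fails at j=2)
  i=3: ✗ (fails at j=3)
  i=4: ✗ (fails at j=4)
  i=5: ✗ (fails at j=5)
  i=6: ✗ (fails at j=6)
  i=7: ✗ (fails at j=7)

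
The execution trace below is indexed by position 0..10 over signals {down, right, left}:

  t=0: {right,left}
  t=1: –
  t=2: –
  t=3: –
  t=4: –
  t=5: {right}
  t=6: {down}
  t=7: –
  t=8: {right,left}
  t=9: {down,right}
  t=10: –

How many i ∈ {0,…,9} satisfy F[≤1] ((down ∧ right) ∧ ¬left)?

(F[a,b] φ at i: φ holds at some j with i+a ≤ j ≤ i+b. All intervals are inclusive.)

2

Evaluate at each i in [0,9]:
  i=0: ✗ (none in [0,1])
  i=1: ✗ (none in [1,2])
  i=2: ✗ (none in [2,3])
  i=3: ✗ (none in [3,4])
  i=4: ✗ (none in [4,5])
  i=5: ✗ (none in [5,6])
  i=6: ✗ (none in [6,7])
  i=7: ✗ (none in [7,8])
  i=8: ✓ (witness j=9)
  i=9: ✓ (witness j=9)
Positions where it holds: {8, 9} → 2.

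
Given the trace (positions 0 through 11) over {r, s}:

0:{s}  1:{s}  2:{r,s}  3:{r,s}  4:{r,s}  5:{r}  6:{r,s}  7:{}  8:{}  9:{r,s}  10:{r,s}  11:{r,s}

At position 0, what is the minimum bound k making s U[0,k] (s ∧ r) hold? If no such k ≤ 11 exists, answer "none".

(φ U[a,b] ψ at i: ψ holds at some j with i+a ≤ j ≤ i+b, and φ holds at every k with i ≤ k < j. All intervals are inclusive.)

Need earliest j ≥ 0 with (s ∧ r), and s at every k in [0,j-1].
  j=0: rhs fails.
  j=1: rhs fails.
  j=2: rhs holds; lhs holds on [0,1]. k = 2.

2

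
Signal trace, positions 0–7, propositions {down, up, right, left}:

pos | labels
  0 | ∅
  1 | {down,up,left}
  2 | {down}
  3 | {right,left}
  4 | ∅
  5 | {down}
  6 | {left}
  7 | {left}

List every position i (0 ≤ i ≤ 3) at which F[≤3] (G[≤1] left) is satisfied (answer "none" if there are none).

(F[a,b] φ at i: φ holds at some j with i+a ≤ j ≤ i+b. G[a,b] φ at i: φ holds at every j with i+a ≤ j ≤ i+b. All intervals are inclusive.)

3

Evaluate at each i in [0,3]:
  i=0: ✗ (none in [0,3])
  i=1: ✗ (none in [1,4])
  i=2: ✗ (none in [2,5])
  i=3: ✓ (witness j=6)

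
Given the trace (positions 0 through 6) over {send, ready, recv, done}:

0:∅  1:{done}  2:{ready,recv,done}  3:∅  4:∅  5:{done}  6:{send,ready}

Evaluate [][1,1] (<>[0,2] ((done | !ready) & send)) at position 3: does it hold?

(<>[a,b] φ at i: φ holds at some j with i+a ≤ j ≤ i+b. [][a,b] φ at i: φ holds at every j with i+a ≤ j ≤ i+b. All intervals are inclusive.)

Check <>[0,2] ((done | !ready) & send) at every j in [4,4]:
  j=4: fails (none in [4,6])
Fails at j=4 → formula fails.

Does not hold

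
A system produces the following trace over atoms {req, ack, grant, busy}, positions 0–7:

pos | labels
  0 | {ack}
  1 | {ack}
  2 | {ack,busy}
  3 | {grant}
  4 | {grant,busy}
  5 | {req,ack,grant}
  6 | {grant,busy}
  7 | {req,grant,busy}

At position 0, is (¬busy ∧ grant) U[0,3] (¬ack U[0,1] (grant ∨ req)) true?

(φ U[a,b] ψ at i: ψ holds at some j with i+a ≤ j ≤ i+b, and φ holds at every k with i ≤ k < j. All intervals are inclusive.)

Need some j in [0,3] with (¬ack U[0,1] (grant ∨ req)), and (¬busy ∧ grant) at every k in [0,j-1].
  j=0: (¬ack U[0,1] (grant ∨ req)) — fails.
  j=1: (¬ack U[0,1] (grant ∨ req)) — fails.
  j=2: (¬ack U[0,1] (grant ∨ req)) — fails.
  j=3: (¬ack U[0,1] (grant ∨ req)) holds, but (¬busy ∧ grant) fails at k=0 → not this j.
No j in the window works → until fails.

Does not hold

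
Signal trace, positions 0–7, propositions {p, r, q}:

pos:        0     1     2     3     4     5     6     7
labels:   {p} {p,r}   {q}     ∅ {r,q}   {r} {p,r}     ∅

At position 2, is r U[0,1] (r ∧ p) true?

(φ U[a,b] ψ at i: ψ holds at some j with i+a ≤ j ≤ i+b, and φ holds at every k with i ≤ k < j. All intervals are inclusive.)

No

Need some j in [2,3] with (r ∧ p), and r at every k in [2,j-1].
  j=2: (r ∧ p) false.
  j=3: (r ∧ p) false.
No j in the window works → until fails.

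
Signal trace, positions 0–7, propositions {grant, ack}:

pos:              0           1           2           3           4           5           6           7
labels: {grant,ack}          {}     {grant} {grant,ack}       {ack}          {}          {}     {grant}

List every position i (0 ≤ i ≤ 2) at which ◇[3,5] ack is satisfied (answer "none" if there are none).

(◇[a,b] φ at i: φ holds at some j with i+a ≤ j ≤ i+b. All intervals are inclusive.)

0, 1

Evaluate at each i in [0,2]:
  i=0: ✓ (witness j=3)
  i=1: ✓ (witness j=4)
  i=2: ✗ (none in [5,7])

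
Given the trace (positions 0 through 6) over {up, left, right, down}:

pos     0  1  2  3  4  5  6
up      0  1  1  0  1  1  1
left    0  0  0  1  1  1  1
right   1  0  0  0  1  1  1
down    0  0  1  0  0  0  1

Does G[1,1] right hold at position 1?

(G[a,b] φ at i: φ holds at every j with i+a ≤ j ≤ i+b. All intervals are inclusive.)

Does not hold

Check right at every j in [2,2]:
  j=2: false
Fails at j=2 → formula fails.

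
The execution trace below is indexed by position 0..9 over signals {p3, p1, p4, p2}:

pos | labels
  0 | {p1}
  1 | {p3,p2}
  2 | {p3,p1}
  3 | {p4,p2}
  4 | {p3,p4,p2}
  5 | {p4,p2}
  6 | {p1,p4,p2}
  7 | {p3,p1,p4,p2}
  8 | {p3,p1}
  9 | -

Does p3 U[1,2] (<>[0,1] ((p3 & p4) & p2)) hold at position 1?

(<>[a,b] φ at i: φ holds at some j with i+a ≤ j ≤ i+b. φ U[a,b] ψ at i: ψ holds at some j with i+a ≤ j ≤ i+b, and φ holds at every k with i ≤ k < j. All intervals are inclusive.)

True

Need some j in [2,3] with <>[0,1] ((p3 & p4) & p2), and p3 at every k in [1,j-1].
  j=2: <>[0,1] ((p3 & p4) & p2) — fails (none in [2,3]).
  j=3: <>[0,1] ((p3 & p4) & p2) holds; p3 holds at every k in [1,2] → satisfied.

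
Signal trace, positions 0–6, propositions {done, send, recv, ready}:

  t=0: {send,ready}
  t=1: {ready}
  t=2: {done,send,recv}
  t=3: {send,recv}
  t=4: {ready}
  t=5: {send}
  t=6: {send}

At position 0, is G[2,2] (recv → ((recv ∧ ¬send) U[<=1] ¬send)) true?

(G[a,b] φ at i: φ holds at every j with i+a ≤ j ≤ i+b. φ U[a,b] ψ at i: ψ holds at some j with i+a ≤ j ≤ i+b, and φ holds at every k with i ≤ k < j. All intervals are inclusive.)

Check (recv → ((recv ∧ ¬send) U[<=1] ¬send)) at every j in [2,2]:
  j=2: antecedent true; consequent fails → ✗
Fails at j=2 → formula fails.

No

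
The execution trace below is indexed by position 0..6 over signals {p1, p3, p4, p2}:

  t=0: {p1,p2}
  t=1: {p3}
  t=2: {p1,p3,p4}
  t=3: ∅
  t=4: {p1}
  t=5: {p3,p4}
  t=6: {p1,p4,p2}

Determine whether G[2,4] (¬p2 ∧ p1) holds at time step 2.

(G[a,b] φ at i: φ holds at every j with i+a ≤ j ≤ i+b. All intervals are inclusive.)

Check (¬p2 ∧ p1) at every j in [4,6]:
  j=4: true
  j=5: false
  j=6: false
Fails at j=5 → formula fails.

No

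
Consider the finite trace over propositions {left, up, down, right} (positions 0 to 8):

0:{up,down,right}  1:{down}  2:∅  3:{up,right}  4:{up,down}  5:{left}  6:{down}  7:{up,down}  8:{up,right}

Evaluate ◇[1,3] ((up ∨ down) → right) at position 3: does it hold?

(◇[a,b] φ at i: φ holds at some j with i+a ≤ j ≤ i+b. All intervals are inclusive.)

Yes

Check ((up ∨ down) → right) at each j in [4,6]:
  j=4: false
  j=5: true
  j=6: false
Found at j=5 → formula holds.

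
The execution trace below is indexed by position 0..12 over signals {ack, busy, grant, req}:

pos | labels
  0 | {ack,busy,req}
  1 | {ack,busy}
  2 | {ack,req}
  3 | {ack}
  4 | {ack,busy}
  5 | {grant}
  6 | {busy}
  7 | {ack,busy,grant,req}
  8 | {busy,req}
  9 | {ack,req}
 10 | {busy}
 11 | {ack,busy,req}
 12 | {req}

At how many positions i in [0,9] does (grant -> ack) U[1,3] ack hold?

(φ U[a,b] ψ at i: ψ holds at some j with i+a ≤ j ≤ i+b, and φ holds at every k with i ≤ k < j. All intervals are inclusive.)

Evaluate at each i in [0,9]:
  i=0: ✓ (rhs at j=1; lhs holds on [0,0])
  i=1: ✓ (rhs at j=2; lhs holds on [1,1])
  i=2: ✓ (rhs at j=3; lhs holds on [2,2])
  i=3: ✓ (rhs at j=4; lhs holds on [3,3])
  i=4: ✗ (lhs fails at k=5 before rhs at j=7)
  i=5: ✗ (lhs fails at k=5 before rhs at j=7)
  i=6: ✓ (rhs at j=7; lhs holds on [6,6])
  i=7: ✓ (rhs at j=9; lhs holds on [7,8])
  i=8: ✓ (rhs at j=9; lhs holds on [8,8])
  i=9: ✓ (rhs at j=11; lhs holds on [9,10])
Positions where it holds: {0, 1, 2, 3, 6, 7, 8, 9} → 8.

8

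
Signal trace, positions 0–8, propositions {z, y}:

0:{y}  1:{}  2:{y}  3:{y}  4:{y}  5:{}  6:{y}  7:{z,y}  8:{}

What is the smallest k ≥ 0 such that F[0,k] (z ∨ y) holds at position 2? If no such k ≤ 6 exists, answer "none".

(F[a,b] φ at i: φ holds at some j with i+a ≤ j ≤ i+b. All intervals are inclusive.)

Scan j = 2,3,… for (z ∨ y):
  j=2: holds
First hit at j=2, so smallest k = 2-2 = 0.

0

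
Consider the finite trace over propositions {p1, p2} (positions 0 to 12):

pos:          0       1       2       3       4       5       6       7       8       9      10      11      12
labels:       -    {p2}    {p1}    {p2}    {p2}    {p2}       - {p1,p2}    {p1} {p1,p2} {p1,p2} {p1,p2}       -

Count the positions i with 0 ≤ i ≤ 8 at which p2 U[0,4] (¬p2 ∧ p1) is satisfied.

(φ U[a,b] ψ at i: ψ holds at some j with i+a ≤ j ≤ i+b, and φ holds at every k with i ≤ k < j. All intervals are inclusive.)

Evaluate at each i in [0,8]:
  i=0: ✗ (lhs fails at k=0 before rhs at j=2)
  i=1: ✓ (rhs at j=2; lhs holds on [1,1])
  i=2: ✓ (rhs at j=2)
  i=3: ✗ (no rhs in [3,7])
  i=4: ✗ (lhs fails at k=6 before rhs at j=8)
  i=5: ✗ (lhs fails at k=6 before rhs at j=8)
  i=6: ✗ (lhs fails at k=6 before rhs at j=8)
  i=7: ✓ (rhs at j=8; lhs holds on [7,7])
  i=8: ✓ (rhs at j=8)
Positions where it holds: {1, 2, 7, 8} → 4.

4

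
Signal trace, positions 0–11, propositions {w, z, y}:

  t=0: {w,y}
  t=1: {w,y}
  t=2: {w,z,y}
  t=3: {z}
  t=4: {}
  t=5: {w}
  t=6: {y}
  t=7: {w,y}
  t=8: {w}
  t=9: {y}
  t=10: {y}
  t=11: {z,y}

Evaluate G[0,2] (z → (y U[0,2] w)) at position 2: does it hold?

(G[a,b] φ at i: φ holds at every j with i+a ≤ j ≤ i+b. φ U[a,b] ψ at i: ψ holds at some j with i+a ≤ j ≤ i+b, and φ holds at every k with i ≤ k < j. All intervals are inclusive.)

Does not hold

Check (z → (y U[0,2] w)) at every j in [2,4]:
  j=2: antecedent true; consequent holds → ✓
  j=3: antecedent true; consequent fails → ✗
  j=4: antecedent false → ✓
Fails at j=3 → formula fails.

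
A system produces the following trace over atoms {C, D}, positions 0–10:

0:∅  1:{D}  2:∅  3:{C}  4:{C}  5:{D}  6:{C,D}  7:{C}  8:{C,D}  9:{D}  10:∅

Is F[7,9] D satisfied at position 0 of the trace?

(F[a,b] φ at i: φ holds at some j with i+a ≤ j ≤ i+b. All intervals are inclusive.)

Check D at each j in [7,9]:
  j=7: false
  j=8: true
  j=9: true
Found at j=8 → formula holds.

True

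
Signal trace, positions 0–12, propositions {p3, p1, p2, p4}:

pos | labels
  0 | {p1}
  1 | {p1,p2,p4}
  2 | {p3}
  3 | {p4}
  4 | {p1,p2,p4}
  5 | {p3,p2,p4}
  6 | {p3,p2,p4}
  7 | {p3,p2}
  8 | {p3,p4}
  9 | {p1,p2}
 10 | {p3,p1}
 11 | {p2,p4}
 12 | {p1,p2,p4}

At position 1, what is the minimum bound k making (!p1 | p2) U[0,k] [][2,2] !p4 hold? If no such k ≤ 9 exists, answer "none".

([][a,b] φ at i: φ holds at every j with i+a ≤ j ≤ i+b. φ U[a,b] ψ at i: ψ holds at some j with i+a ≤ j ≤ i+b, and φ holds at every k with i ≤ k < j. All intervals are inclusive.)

4

Need earliest j ≥ 1 with [][2,2] !p4, and (!p1 | p2) at every k in [1,j-1].
  j=1: rhs fails.
  j=2: rhs fails.
  j=3: rhs fails.
  j=4: rhs fails.
  j=5: rhs holds; lhs holds on [1,4]. k = 4.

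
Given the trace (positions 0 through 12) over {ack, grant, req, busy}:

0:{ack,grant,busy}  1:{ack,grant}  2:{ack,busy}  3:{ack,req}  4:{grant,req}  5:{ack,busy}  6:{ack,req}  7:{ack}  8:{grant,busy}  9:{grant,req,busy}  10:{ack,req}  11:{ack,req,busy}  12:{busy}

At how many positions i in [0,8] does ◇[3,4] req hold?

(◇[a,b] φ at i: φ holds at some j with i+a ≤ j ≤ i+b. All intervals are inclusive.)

Evaluate at each i in [0,8]:
  i=0: ✓ (witness j=3)
  i=1: ✓ (witness j=4)
  i=2: ✓ (witness j=6)
  i=3: ✓ (witness j=6)
  i=4: ✗ (none in [7,8])
  i=5: ✓ (witness j=9)
  i=6: ✓ (witness j=9)
  i=7: ✓ (witness j=10)
  i=8: ✓ (witness j=11)
Positions where it holds: {0, 1, 2, 3, 5, 6, 7, 8} → 8.

8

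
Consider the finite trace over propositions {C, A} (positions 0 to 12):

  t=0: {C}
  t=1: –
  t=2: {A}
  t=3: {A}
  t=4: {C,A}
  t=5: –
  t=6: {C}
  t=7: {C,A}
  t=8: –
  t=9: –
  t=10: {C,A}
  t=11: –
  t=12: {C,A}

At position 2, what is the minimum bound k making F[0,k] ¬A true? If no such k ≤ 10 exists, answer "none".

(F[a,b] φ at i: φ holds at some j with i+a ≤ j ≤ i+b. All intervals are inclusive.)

Scan j = 2,3,… for ¬A:
  j=2: fails
  j=3: fails
  j=4: fails
  j=5: holds
First hit at j=5, so smallest k = 5-2 = 3.

3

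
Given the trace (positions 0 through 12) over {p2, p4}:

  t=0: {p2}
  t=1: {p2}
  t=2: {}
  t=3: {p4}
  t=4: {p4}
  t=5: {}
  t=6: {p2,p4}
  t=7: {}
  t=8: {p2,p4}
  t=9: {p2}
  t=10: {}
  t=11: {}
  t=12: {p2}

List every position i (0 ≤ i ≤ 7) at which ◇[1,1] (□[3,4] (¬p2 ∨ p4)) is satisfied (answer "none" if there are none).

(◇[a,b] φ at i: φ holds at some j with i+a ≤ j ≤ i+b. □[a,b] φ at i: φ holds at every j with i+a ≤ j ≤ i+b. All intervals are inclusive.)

0, 1, 2, 3, 6

Evaluate at each i in [0,7]:
  i=0: ✓ (witness j=1)
  i=1: ✓ (witness j=2)
  i=2: ✓ (witness j=3)
  i=3: ✓ (witness j=4)
  i=4: ✗ (none in [5,5])
  i=5: ✗ (none in [6,6])
  i=6: ✓ (witness j=7)
  i=7: ✗ (none in [8,8])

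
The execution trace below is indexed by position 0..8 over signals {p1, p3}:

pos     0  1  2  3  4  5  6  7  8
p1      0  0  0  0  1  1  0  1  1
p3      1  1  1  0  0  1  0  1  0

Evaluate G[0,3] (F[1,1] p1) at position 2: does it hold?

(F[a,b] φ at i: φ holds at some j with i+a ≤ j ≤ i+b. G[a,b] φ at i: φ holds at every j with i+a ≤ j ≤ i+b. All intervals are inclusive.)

No

Check F[1,1] p1 at every j in [2,5]:
  j=2: fails (none in [3,3])
  j=3: holds (witness at 4)
  j=4: holds (witness at 5)
  j=5: fails (none in [6,6])
Fails at j=2 → formula fails.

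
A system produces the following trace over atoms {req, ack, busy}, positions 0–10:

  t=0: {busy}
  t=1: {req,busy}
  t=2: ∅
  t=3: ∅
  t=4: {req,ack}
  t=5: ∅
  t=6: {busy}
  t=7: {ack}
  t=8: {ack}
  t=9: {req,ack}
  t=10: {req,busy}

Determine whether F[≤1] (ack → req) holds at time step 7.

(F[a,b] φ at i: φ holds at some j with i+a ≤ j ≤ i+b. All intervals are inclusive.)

No

Check (ack → req) at each j in [7,8]:
  j=7: false
  j=8: false
No position in the window satisfies it → formula fails.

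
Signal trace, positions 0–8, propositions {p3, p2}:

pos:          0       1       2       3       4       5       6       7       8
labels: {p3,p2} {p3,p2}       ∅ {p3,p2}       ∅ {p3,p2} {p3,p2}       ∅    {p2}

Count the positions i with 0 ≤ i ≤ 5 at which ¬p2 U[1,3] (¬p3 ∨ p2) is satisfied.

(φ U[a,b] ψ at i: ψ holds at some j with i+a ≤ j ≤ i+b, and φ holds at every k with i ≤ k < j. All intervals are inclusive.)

Evaluate at each i in [0,5]:
  i=0: ✗ (lhs fails at k=0 before rhs at j=1)
  i=1: ✗ (lhs fails at k=1 before rhs at j=2)
  i=2: ✓ (rhs at j=3; lhs holds on [2,2])
  i=3: ✗ (lhs fails at k=3 before rhs at j=4)
  i=4: ✓ (rhs at j=5; lhs holds on [4,4])
  i=5: ✗ (lhs fails at k=5 before rhs at j=6)
Positions where it holds: {2, 4} → 2.

2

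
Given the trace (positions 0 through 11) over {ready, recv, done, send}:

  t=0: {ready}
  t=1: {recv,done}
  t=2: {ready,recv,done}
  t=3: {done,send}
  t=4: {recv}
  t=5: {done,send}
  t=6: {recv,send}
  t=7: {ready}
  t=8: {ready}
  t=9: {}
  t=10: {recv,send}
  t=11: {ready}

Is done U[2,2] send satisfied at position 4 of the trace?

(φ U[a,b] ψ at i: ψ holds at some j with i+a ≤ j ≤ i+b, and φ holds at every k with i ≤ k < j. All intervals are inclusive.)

Need some j in [6,6] with send, and done at every k in [4,j-1].
  j=6: send holds, but done fails at k=4 → not this j.
No j in the window works → until fails.

No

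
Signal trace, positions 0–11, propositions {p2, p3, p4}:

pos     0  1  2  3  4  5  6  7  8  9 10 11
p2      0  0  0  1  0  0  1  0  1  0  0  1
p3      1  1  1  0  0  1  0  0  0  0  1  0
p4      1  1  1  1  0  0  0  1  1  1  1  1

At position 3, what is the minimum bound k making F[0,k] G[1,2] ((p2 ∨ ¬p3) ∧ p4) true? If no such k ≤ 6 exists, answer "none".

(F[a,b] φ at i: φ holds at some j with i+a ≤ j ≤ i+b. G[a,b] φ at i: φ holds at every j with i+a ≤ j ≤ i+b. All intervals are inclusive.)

3

Scan j = 3,4,… for G[1,2] ((p2 ∨ ¬p3) ∧ p4):
  j=3: fails
  j=4: fails
  j=5: fails
  j=6: holds
First hit at j=6, so smallest k = 6-3 = 3.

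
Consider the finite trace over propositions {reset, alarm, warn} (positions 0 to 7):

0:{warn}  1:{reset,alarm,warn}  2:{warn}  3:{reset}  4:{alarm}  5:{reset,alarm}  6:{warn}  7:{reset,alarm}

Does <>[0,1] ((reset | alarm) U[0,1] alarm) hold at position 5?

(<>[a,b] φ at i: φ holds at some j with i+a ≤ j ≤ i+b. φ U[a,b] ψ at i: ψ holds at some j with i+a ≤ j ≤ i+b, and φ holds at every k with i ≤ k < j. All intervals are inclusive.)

Holds

Check ((reset | alarm) U[0,1] alarm) at each j in [5,6]:
  j=5: holds
  j=6: fails
Found at j=5 → formula holds.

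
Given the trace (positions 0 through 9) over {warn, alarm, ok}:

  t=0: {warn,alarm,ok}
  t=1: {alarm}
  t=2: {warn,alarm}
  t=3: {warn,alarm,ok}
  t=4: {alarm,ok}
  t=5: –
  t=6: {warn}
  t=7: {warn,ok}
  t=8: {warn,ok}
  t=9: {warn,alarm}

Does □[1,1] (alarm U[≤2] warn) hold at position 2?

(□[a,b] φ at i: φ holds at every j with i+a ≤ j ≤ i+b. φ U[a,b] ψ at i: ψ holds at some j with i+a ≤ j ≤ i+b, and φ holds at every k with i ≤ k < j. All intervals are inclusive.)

Check (alarm U[≤2] warn) at every j in [3,3]:
  j=3: holds
All positions satisfy it → formula holds.

Holds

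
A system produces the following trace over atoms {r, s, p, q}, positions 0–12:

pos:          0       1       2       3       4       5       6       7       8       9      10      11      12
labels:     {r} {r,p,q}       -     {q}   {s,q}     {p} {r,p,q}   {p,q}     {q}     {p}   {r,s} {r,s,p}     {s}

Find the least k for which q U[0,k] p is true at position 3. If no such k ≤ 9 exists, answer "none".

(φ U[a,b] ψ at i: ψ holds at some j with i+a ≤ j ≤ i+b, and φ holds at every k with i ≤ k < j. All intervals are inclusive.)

2

Need earliest j ≥ 3 with p, and q at every k in [3,j-1].
  j=3: rhs fails.
  j=4: rhs fails.
  j=5: rhs holds; lhs holds on [3,4]. k = 2.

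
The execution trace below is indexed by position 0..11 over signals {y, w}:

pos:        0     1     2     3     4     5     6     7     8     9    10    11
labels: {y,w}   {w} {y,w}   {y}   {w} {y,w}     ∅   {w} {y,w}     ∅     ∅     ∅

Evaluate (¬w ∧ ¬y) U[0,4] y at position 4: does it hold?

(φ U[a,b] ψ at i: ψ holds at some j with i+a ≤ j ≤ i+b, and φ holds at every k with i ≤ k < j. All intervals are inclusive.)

Need some j in [4,8] with y, and (¬w ∧ ¬y) at every k in [4,j-1].
  j=4: y false.
  j=5: y holds, but (¬w ∧ ¬y) fails at k=4 → not this j.
  j=6: y false.
  j=7: y false.
  j=8: y holds, but (¬w ∧ ¬y) fails at k=4 → not this j.
No j in the window works → until fails.

No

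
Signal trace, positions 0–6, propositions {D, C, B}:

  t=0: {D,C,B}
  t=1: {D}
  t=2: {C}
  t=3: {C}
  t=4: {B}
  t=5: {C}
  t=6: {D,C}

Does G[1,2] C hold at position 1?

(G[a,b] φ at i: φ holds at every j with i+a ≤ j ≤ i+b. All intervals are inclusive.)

True

Check C at every j in [2,3]:
  j=2: true
  j=3: true
All positions satisfy it → formula holds.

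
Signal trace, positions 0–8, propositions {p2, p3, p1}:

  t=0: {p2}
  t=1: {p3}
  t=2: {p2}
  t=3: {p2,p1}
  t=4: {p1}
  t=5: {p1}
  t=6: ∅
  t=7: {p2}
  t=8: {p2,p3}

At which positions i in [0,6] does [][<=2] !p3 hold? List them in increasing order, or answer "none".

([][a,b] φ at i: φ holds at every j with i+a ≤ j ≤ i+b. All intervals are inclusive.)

Evaluate at each i in [0,6]:
  i=0: ✗ (fails at j=1)
  i=1: ✗ (fails at j=1)
  i=2: ✓ (all of [2,4])
  i=3: ✓ (all of [3,5])
  i=4: ✓ (all of [4,6])
  i=5: ✓ (all of [5,7])
  i=6: ✗ (fails at j=8)

2, 3, 4, 5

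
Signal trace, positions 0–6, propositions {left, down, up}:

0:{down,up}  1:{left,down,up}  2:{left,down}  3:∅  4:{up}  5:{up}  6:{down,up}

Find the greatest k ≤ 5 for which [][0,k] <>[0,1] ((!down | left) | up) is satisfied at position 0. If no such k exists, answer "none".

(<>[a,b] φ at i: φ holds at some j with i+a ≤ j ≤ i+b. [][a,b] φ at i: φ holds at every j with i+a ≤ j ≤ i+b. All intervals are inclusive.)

5

<>[0,1] ((!down | left) | up) must hold from j=0 onward; find where it first fails.
  j=0: holds
  j=1: holds
  j=2: holds
  j=3: holds
  j=4: holds
  j=5: holds
Holds through j=5; largest k = 5.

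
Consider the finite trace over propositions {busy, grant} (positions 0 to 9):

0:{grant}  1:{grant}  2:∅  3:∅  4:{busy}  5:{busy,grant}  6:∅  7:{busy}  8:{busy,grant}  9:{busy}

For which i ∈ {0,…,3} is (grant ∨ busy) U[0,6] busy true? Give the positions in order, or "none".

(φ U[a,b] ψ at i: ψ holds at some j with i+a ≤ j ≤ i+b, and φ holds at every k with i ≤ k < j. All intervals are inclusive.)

none

Evaluate at each i in [0,3]:
  i=0: ✗ (lhs fails at k=2 before rhs at j=4)
  i=1: ✗ (lhs fails at k=2 before rhs at j=4)
  i=2: ✗ (lhs fails at k=2 before rhs at j=4)
  i=3: ✗ (lhs fails at k=3 before rhs at j=4)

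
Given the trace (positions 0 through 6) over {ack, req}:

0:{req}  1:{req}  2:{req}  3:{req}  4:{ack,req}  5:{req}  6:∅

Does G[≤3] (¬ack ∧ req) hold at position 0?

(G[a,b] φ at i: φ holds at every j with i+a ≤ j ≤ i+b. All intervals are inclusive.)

True

Check (¬ack ∧ req) at every j in [0,3]:
  j=0: true
  j=1: true
  j=2: true
  j=3: true
All positions satisfy it → formula holds.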